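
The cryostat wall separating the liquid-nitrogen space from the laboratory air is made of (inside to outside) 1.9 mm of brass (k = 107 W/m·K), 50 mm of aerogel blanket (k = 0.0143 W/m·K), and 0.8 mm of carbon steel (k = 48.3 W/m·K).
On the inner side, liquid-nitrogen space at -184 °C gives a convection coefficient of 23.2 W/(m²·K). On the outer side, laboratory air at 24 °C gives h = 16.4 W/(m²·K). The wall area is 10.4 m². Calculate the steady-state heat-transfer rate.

Using the resistance-network approach (series):
R_inner film = 1/(h_i·A) = 1/(23.2×10.4) = 0.004145 K/W
R_brass = L/(kA) = 0.0019/(107×10.4) = 1.707×10^-6 K/W
R_aerogel blanket = L/(kA) = 0.05/(0.0143×10.4) = 0.3362 K/W
R_carbon steel = L/(kA) = 0.0008/(48.3×10.4) = 1.593×10^-6 K/W
R_outer film = 1/(h_o·A) = 1/(16.4×10.4) = 0.005863 K/W
R_total = 0.3462 K/W
Q = ΔT / R_total = 208 / 0.3462

Q ≈ 601 W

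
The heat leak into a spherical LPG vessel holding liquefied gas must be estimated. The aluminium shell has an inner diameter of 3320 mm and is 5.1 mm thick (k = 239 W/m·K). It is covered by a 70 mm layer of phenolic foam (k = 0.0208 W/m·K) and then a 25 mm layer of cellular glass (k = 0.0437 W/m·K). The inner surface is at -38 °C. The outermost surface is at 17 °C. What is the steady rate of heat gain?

Spherical conduction: R = (1/r_in − 1/r_out)/(4πk) per layer; series-sum.
R_aluminium shell = (1/1.66 − 1/1.6651)/(4π×239) = 6.143×10^-7 K/W
R_phenolic foam = (1/1.6651 − 1/1.7351)/(4π×0.0208) = 0.0927 K/W
R_cellular glass = (1/1.7351 − 1/1.7601)/(4π×0.0437) = 0.01491 K/W
R_total = 0.1076 K/W
Q = ΔT/R_total = 55/0.1076

Q ≈ 511 W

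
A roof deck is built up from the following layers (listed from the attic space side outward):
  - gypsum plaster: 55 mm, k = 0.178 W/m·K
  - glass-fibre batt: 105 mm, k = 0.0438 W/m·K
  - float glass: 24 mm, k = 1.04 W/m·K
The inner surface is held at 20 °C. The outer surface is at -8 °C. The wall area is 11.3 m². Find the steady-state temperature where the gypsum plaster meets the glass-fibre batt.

Model the wall as resistances in series:
R_gypsum plaster = L/(kA) = 0.055/(0.178×11.3) = 0.02734 K/W
R_glass-fibre batt = L/(kA) = 0.105/(0.0438×11.3) = 0.2121 K/W
R_float glass = L/(kA) = 0.024/(1.04×11.3) = 0.002042 K/W
R_total = 0.2415 K/W;  Q = ΔT/R_total = 28/0.2415 = 115.9 W
T_interface = T_inner − Q·ΣR(inner→interface) = 20 − 116×0.02734

T ≈ 16.8 °C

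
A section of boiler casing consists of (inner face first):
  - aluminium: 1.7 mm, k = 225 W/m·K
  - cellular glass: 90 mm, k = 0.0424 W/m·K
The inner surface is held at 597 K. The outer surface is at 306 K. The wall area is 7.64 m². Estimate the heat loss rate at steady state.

Q ≈ 1050 W

Treating each layer as a thermal resistance in series:
R_aluminium = L/(kA) = 0.0017/(225×7.64) = 9.889×10^-7 K/W
R_cellular glass = L/(kA) = 0.09/(0.0424×7.64) = 0.2778 K/W
R_total = 0.2778 K/W
Q = ΔT / R_total = 291 / 0.2778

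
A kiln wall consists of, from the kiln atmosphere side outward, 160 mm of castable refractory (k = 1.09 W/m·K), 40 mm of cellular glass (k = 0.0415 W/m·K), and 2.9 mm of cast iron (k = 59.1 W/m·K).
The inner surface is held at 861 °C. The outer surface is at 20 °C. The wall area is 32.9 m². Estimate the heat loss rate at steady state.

Q ≈ 24900 W

Using the resistance-network approach (series):
R_castable refractory = L/(kA) = 0.16/(1.09×32.9) = 0.004462 K/W
R_cellular glass = L/(kA) = 0.04/(0.0415×32.9) = 0.0293 K/W
R_cast iron = L/(kA) = 0.0029/(59.1×32.9) = 1.491×10^-6 K/W
R_total = 0.03376 K/W
Q = ΔT / R_total = 841 / 0.03376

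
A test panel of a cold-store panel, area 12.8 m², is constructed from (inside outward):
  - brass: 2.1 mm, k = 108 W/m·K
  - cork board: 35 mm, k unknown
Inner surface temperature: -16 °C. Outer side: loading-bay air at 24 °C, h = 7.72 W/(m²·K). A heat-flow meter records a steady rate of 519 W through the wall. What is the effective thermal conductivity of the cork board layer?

Thermal resistances in series:
R_brass = L/(kA) = 0.0021/(108×12.8) = 1.519×10^-6 K/W
R_outer film = 1/(h_o·A) = 1/(7.72×12.8) = 0.01012 K/W
Sum of known resistances R_other = 0.01012 K/W
Total R = ΔT/Q = 40/519 = 0.07707 K/W
R_cork board = R_total − R_other = 0.06695 K/W
k = L/(R·A) = 0.035/(0.06695×12.8)

k ≈ 0.0408 W/(m·K)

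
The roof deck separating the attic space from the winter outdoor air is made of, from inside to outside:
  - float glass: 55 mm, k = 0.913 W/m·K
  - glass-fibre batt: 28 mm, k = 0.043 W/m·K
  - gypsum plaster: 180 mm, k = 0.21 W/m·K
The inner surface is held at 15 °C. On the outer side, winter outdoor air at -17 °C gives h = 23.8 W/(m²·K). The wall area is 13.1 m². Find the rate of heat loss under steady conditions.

Model the wall as resistances in series:
R_float glass = L/(kA) = 0.055/(0.913×13.1) = 0.004599 K/W
R_glass-fibre batt = L/(kA) = 0.028/(0.043×13.1) = 0.04971 K/W
R_gypsum plaster = L/(kA) = 0.18/(0.21×13.1) = 0.06543 K/W
R_outer film = 1/(h_o·A) = 1/(23.8×13.1) = 0.003207 K/W
R_total = 0.1229 K/W
Q = ΔT / R_total = 32 / 0.1229

Q ≈ 260 W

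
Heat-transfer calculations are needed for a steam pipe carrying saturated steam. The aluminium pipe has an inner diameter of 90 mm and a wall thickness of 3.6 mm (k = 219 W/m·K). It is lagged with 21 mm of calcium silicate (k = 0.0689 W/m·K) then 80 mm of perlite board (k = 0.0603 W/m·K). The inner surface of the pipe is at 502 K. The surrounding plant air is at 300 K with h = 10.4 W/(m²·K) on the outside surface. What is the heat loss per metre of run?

q′ ≈ 68.4 W/m

Cylindrical conduction, so R = ln(r₂/r₁)/(2πkL) per layer, in series:
R_aluminium pipe wall = ln(48.6/45)/(2π×219×1) = 5.593×10^-5 K/W
R_calcium silicate = ln(69.6/48.6)/(2π×0.0689×1) = 0.8296 K/W
R_perlite board = ln(149.6/69.6)/(2π×0.0603×1) = 2.02 K/W
R_outer film = 1/(h_o·2πr_oL) = 1/(10.4×2π×0.1496×1) = 0.1023 K/W
R_total = 2.952 K/W
Q = ΔT/R_total = 202/2.952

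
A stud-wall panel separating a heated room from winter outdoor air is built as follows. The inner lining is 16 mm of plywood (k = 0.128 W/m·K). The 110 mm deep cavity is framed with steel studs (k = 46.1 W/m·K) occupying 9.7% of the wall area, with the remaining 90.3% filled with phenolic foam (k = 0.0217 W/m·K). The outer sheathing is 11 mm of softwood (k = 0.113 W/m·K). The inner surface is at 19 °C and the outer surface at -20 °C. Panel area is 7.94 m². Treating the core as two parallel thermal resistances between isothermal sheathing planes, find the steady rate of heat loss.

Q ≈ 1250 W

Sheathing layers in series; stud and cavity paths in parallel between them.
R_inner = 0.016/(0.128×7.94) = 0.01574 K/W
R_stud  = 0.11/(46.1×0.097×7.94) = 0.003098 K/W
R_cav   = 0.11/(0.0217×0.903×7.94) = 0.707 K/W
1/R_core = 1/R_stud + 1/R_cav → R_core = 0.003085 K/W
R_outer = 0.011/(0.113×7.94) = 0.01226 K/W
R_total = 0.03109 K/W
Q = ΔT/R_total = 39/0.03109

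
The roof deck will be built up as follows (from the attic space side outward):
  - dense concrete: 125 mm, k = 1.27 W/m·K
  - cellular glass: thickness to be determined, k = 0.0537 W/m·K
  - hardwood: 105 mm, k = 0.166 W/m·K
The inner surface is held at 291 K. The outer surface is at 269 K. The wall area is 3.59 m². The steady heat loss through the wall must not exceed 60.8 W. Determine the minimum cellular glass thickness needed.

Model the wall as resistances in series:
R_dense concrete = L/(kA) = 0.125/(1.27×3.59) = 0.02742 K/W
R_hardwood = L/(kA) = 0.105/(0.166×3.59) = 0.1762 K/W
Sum of the known resistances R_other = 0.2036 K/W
Required total resistance R_tot = ΔT/Q_allow = 22/60.8 = 0.3618 K/W
R_cellular glass = R_tot − R_other = 0.1582 K/W
L = R·k·A = 0.1582×0.0537×3.59

L ≈ 30.5 mm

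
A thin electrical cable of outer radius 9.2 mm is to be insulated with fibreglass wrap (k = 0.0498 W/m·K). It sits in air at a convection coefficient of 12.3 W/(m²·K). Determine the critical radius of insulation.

For a cylinder r_cr = k/h = 0.0498/12.3
r_cr = 4.05 mm; since the bare radius (9.2 mm) is above r_cr, any added insulation will reduce heat loss.

r_cr ≈ 4.05 mm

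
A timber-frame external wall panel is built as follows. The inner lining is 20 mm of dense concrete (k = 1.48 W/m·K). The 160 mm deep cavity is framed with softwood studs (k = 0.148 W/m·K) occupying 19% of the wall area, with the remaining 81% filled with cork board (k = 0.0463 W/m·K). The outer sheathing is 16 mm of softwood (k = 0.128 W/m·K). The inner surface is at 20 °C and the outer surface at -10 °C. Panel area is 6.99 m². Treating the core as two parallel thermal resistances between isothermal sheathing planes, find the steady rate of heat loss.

Q ≈ 81.4 W

Sheathing layers in series; stud and cavity paths in parallel between them.
R_inner = 0.02/(1.48×6.99) = 0.001933 K/W
R_stud  = 0.16/(0.148×0.19×6.99) = 0.814 K/W
R_cav   = 0.16/(0.0463×0.81×6.99) = 0.6103 K/W
1/R_core = 1/R_stud + 1/R_cav → R_core = 0.3488 K/W
R_outer = 0.016/(0.128×6.99) = 0.01788 K/W
R_total = 0.3686 K/W
Q = ΔT/R_total = 30/0.3686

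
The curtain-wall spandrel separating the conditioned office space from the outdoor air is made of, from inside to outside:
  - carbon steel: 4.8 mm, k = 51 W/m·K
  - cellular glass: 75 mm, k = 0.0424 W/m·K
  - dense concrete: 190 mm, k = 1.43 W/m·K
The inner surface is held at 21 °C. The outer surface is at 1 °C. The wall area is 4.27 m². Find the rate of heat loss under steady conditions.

Treating each layer as a thermal resistance in series:
R_carbon steel = L/(kA) = 0.0048/(51×4.27) = 2.204×10^-5 K/W
R_cellular glass = L/(kA) = 0.075/(0.0424×4.27) = 0.4143 K/W
R_dense concrete = L/(kA) = 0.19/(1.43×4.27) = 0.03112 K/W
R_total = 0.4454 K/W
Q = ΔT / R_total = 20 / 0.4454

Q ≈ 44.9 W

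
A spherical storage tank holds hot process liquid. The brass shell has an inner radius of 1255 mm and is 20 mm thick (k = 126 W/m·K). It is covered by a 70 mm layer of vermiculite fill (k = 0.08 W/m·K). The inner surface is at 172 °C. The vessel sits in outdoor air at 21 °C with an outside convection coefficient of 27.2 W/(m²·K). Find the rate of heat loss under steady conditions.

Q ≈ 3580 W

Each spherical layer contributes R = (1/r_i − 1/r_o)/(4πk):
R_brass shell = (1/1.255 − 1/1.275)/(4π×126) = 7.894×10^-6 K/W
R_vermiculite fill = (1/1.275 − 1/1.345)/(4π×0.08) = 0.0406 K/W
R_outer film = 1/(h·4πr_o²) = 1/(27.2×4π×1.345²) = 0.001617 K/W
R_total = 0.04223 K/W
Q = ΔT/R_total = 151/0.04223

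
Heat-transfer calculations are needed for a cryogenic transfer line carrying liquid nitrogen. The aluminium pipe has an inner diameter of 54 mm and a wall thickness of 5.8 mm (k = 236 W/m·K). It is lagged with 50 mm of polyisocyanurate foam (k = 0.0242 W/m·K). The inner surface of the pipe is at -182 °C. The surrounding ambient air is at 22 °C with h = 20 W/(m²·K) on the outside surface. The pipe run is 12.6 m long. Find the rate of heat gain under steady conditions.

Cylindrical conduction, so R = ln(r₂/r₁)/(2πkL) per layer, in series:
R_aluminium pipe wall = ln(32.8/27)/(2π×236×12.6) = 1.042×10^-5 K/W
R_polyisocyanurate foam = ln(82.8/32.8)/(2π×0.0242×12.6) = 0.4833 K/W
R_outer film = 1/(h_o·2πr_oL) = 1/(20×2π×0.0828×12.6) = 0.007628 K/W
R_total = 0.491 K/W
Q = ΔT/R_total = 204/0.491

Q ≈ 416 W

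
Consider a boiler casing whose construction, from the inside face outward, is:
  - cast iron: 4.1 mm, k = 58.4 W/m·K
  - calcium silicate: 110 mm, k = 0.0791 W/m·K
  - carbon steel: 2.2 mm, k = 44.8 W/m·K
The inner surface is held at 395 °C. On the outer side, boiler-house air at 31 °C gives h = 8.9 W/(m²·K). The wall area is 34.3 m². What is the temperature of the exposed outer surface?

Series thermal resistances:
R_cast iron = L/(kA) = 0.0041/(58.4×34.3) = 2.047×10^-6 K/W
R_calcium silicate = L/(kA) = 0.11/(0.0791×34.3) = 0.04054 K/W
R_carbon steel = L/(kA) = 0.0022/(44.8×34.3) = 1.432×10^-6 K/W
R_outer film = 1/(h_o·A) = 1/(8.9×34.3) = 0.003276 K/W
R_total = 0.04382 K/W;  Q = ΔT/R_total = 364/0.04382 = 8306 W
T_interface = T_inner − Q·ΣR(inner→interface) = 395 − 8310×0.04055

T ≈ 58.2 °C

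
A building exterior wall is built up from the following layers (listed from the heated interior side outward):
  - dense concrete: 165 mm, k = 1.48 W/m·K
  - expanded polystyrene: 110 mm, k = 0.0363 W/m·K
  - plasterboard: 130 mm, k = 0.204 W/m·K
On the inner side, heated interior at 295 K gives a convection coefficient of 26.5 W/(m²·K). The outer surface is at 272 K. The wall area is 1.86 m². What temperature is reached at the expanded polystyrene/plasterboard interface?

Using the resistance-network approach (series):
R_inner film = 1/(h_i·A) = 1/(26.5×1.86) = 0.02029 K/W
R_dense concrete = L/(kA) = 0.165/(1.48×1.86) = 0.05994 K/W
R_expanded polystyrene = L/(kA) = 0.11/(0.0363×1.86) = 1.629 K/W
R_plasterboard = L/(kA) = 0.13/(0.204×1.86) = 0.3426 K/W
R_total = 2.052 K/W;  Q = ΔT/R_total = 23/2.052 = 11.21 W
T_interface = T_inner − Q·ΣR(inner→interface) = 295 − 11.2×1.709

T ≈ 276 K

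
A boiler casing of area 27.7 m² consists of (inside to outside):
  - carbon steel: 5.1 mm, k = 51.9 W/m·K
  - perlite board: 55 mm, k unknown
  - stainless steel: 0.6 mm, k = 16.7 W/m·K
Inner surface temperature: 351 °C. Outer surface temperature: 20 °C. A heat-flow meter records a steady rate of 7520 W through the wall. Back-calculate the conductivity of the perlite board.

k ≈ 0.0451 W/(m·K)

Using the resistance-network approach (series):
R_carbon steel = L/(kA) = 0.0051/(51.9×27.7) = 3.548×10^-6 K/W
R_stainless steel = L/(kA) = 0.0006/(16.7×27.7) = 1.297×10^-6 K/W
Sum of known resistances R_other = 4.845×10^-6 K/W
Total R = ΔT/Q = 331/7520 = 0.04402 K/W
R_perlite board = R_total − R_other = 0.04401 K/W
k = L/(R·A) = 0.055/(0.04401×27.7)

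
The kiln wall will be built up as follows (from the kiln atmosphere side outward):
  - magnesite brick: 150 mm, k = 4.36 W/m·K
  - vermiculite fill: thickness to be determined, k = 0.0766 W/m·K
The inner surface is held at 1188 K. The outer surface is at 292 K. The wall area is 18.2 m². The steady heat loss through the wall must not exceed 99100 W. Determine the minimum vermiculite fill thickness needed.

Using the resistance-network approach (series):
R_magnesite brick = L/(kA) = 0.15/(4.36×18.2) = 0.00189 K/W
Sum of the known resistances R_other = 0.00189 K/W
Required total resistance R_tot = ΔT/Q_allow = 896/99100 = 0.009041 K/W
R_vermiculite fill = R_tot − R_other = 0.007151 K/W
L = R·k·A = 0.007151×0.0766×18.2

L ≈ 9.97 mm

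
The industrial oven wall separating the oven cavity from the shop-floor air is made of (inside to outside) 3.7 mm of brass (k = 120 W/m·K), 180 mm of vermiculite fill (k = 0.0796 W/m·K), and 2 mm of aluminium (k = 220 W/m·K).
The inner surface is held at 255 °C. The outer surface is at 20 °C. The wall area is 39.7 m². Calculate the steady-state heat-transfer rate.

Q ≈ 4130 W

Using the resistance-network approach (series):
R_brass = L/(kA) = 0.0037/(120×39.7) = 7.767×10^-7 K/W
R_vermiculite fill = L/(kA) = 0.18/(0.0796×39.7) = 0.05696 K/W
R_aluminium = L/(kA) = 0.002/(220×39.7) = 2.29×10^-7 K/W
R_total = 0.05696 K/W
Q = ΔT / R_total = 235 / 0.05696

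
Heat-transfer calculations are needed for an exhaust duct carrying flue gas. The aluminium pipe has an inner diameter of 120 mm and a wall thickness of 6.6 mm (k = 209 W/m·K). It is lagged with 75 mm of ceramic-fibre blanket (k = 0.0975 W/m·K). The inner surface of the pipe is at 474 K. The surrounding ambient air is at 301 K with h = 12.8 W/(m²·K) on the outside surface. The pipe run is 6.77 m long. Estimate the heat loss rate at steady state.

For a radial system each layer contributes R = ln(r_out/r_in)/(2πkL); films add R = 1/(hA).
R_aluminium pipe wall = ln(66.6/60)/(2π×209×6.77) = 1.174×10^-5 K/W
R_ceramic-fibre blanket = ln(141.6/66.6)/(2π×0.0975×6.77) = 0.1819 K/W
R_outer film = 1/(h_o·2πr_oL) = 1/(12.8×2π×0.1416×6.77) = 0.01297 K/W
R_total = 0.1949 K/W
Q = ΔT/R_total = 173/0.1949

Q ≈ 888 W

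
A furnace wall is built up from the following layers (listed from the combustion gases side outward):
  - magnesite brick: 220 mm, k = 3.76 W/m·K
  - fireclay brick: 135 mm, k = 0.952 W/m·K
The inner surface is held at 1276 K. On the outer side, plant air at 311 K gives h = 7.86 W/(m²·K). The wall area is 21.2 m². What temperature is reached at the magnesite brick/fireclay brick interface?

Thermal resistances in series:
R_magnesite brick = L/(kA) = 0.22/(3.76×21.2) = 0.00276 K/W
R_fireclay brick = L/(kA) = 0.135/(0.952×21.2) = 0.006689 K/W
R_outer film = 1/(h_o·A) = 1/(7.86×21.2) = 0.006001 K/W
R_total = 0.01545 K/W;  Q = ΔT/R_total = 965/0.01545 = 62460 W
T_interface = T_inner − Q·ΣR(inner→interface) = 1276 − 62500×0.00276

T ≈ 1100 K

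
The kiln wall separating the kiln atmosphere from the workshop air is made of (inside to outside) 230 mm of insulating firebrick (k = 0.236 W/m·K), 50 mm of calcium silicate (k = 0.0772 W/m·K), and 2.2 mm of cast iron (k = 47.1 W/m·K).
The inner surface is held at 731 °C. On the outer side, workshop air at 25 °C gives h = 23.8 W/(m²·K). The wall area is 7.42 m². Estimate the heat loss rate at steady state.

Q ≈ 3150 W

Using the resistance-network approach (series):
R_insulating firebrick = L/(kA) = 0.23/(0.236×7.42) = 0.1313 K/W
R_calcium silicate = L/(kA) = 0.05/(0.0772×7.42) = 0.08729 K/W
R_cast iron = L/(kA) = 0.0022/(47.1×7.42) = 6.295×10^-6 K/W
R_outer film = 1/(h_o·A) = 1/(23.8×7.42) = 0.005663 K/W
R_total = 0.2243 K/W
Q = ΔT / R_total = 706 / 0.2243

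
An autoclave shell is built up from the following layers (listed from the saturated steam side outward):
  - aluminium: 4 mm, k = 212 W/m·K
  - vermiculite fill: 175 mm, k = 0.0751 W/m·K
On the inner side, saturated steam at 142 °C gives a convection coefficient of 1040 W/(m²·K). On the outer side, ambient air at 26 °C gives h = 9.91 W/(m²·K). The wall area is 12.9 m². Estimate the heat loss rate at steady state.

Model the wall as resistances in series:
R_inner film = 1/(h_i·A) = 1/(1040×12.9) = 7.454×10^-5 K/W
R_aluminium = L/(kA) = 0.004/(212×12.9) = 1.463×10^-6 K/W
R_vermiculite fill = L/(kA) = 0.175/(0.0751×12.9) = 0.1806 K/W
R_outer film = 1/(h_o·A) = 1/(9.91×12.9) = 0.007822 K/W
R_total = 0.1885 K/W
Q = ΔT / R_total = 116 / 0.1885

Q ≈ 615 W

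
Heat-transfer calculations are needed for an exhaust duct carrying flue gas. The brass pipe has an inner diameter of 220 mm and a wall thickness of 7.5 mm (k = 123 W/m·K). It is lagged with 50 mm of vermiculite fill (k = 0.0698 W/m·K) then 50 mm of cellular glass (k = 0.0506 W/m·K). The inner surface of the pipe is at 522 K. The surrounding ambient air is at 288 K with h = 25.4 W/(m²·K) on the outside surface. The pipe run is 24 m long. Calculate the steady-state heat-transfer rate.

Radial resistances (cylindrical: R_cond = ln(r_o/r_i)/(2πkL), R_conv = 1/(h·2πrL)):
R_brass pipe wall = ln(117.5/110)/(2π×123×24) = 3.556×10^-6 K/W
R_vermiculite fill = ln(167.5/117.5)/(2π×0.0698×24) = 0.03368 K/W
R_cellular glass = ln(217.5/167.5)/(2π×0.0506×24) = 0.03423 K/W
R_outer film = 1/(h_o·2πr_oL) = 1/(25.4×2π×0.2175×24) = 0.0012 K/W
R_total = 0.06912 K/W
Q = ΔT/R_total = 234/0.06912

Q ≈ 3390 W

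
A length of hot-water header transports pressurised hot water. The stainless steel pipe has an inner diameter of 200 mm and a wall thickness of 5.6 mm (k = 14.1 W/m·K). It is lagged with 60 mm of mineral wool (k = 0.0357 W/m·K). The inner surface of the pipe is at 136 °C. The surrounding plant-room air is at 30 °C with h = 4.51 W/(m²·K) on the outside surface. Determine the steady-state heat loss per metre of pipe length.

q′ ≈ 47.8 W/m

Cylindrical conduction, so R = ln(r₂/r₁)/(2πkL) per layer, in series:
R_stainless steel pipe wall = ln(105.6/100)/(2π×14.1×1) = 6.15×10^-4 K/W
R_mineral wool = ln(165.6/105.6)/(2π×0.0357×1) = 2.006 K/W
R_outer film = 1/(h_o·2πr_oL) = 1/(4.51×2π×0.1656×1) = 0.2131 K/W
R_total = 2.219 K/W
Q = ΔT/R_total = 106/2.219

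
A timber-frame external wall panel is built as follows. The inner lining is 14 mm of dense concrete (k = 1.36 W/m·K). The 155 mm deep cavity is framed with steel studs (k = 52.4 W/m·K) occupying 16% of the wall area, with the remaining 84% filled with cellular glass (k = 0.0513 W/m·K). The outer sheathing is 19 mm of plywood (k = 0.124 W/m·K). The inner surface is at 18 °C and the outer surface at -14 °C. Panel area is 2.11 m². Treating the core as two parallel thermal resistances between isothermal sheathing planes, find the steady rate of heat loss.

Sheathing layers in series; stud and cavity paths in parallel between them.
R_inner = 0.014/(1.36×2.11) = 0.004879 K/W
R_stud  = 0.155/(52.4×0.16×2.11) = 0.008762 K/W
R_cav   = 0.155/(0.0513×0.84×2.11) = 1.705 K/W
1/R_core = 1/R_stud + 1/R_cav → R_core = 0.008717 K/W
R_outer = 0.019/(0.124×2.11) = 0.07262 K/W
R_total = 0.08621 K/W
Q = ΔT/R_total = 32/0.08621

Q ≈ 371 W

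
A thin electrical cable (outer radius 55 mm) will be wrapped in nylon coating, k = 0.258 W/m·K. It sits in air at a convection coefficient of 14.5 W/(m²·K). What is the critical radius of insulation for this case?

r_cr ≈ 17.8 mm

For a cylinder r_cr = k/h = 0.258/14.5
r_cr = 17.8 mm; since the bare radius (55 mm) is above r_cr, any added insulation will reduce heat loss.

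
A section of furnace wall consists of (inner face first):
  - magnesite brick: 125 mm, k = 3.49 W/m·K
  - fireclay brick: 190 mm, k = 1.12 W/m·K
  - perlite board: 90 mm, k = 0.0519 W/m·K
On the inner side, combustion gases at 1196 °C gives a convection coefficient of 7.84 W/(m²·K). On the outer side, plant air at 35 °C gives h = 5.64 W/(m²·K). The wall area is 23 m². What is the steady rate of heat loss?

Model the wall as resistances in series:
R_inner film = 1/(h_i·A) = 1/(7.84×23) = 0.005546 K/W
R_magnesite brick = L/(kA) = 0.125/(3.49×23) = 0.001557 K/W
R_fireclay brick = L/(kA) = 0.19/(1.12×23) = 0.007376 K/W
R_perlite board = L/(kA) = 0.09/(0.0519×23) = 0.0754 K/W
R_outer film = 1/(h_o·A) = 1/(5.64×23) = 0.007709 K/W
R_total = 0.09758 K/W
Q = ΔT / R_total = 1161 / 0.09758

Q ≈ 11900 W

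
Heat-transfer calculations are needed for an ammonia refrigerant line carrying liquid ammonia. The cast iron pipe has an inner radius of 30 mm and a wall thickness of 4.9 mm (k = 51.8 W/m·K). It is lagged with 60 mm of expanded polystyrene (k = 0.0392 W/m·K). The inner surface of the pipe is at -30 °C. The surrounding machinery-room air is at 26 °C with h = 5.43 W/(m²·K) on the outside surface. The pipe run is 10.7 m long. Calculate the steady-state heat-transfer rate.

Radial resistances (cylindrical: R_cond = ln(r_o/r_i)/(2πkL), R_conv = 1/(h·2πrL)):
R_cast iron pipe wall = ln(34.9/30)/(2π×51.8×10.7) = 4.344×10^-5 K/W
R_expanded polystyrene = ln(94.9/34.9)/(2π×0.0392×10.7) = 0.3796 K/W
R_outer film = 1/(h_o·2πr_oL) = 1/(5.43×2π×0.0949×10.7) = 0.02886 K/W
R_total = 0.4085 K/W
Q = ΔT/R_total = 56/0.4085

Q ≈ 137 W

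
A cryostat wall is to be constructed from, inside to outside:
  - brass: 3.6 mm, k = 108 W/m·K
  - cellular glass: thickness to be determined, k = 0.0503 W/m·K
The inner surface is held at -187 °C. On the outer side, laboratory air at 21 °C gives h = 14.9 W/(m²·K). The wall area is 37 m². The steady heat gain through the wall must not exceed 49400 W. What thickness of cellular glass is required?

L ≈ 4.46 mm

Thermal resistances in series:
R_brass = L/(kA) = 0.0036/(108×37) = 9.009×10^-7 K/W
R_outer film = 1/(h_o·A) = 1/(14.9×37) = 0.001814 K/W
Sum of the known resistances R_other = 0.001815 K/W
Required total resistance R_tot = ΔT/Q_allow = 208/49400 = 0.004211 K/W
R_cellular glass = R_tot − R_other = 0.002396 K/W
L = R·k·A = 0.002396×0.0503×37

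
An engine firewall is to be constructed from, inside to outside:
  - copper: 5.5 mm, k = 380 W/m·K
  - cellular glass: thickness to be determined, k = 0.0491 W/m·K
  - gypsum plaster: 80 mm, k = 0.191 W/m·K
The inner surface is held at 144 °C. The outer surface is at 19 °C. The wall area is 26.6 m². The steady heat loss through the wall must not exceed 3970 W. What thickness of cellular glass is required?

Thermal resistances in series:
R_copper = L/(kA) = 0.0055/(380×26.6) = 5.441×10^-7 K/W
R_gypsum plaster = L/(kA) = 0.08/(0.191×26.6) = 0.01575 K/W
Sum of the known resistances R_other = 0.01575 K/W
Required total resistance R_tot = ΔT/Q_allow = 125/3970 = 0.03149 K/W
R_cellular glass = R_tot − R_other = 0.01574 K/W
L = R·k·A = 0.01574×0.0491×26.6

L ≈ 20.6 mm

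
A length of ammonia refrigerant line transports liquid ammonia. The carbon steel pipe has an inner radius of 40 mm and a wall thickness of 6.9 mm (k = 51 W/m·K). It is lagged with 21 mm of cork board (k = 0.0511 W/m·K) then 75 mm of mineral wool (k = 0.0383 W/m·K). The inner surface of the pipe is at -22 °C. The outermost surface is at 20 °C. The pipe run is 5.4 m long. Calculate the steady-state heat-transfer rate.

Q ≈ 53.4 W

Treating each annulus and film as a series resistance:
R_carbon steel pipe wall = ln(46.9/40)/(2π×51×5.4) = 9.197×10^-5 K/W
R_cork board = ln(67.9/46.9)/(2π×0.0511×5.4) = 0.2134 K/W
R_mineral wool = ln(142.9/67.9)/(2π×0.0383×5.4) = 0.5726 K/W
R_total = 0.7861 K/W
Q = ΔT/R_total = 42/0.7861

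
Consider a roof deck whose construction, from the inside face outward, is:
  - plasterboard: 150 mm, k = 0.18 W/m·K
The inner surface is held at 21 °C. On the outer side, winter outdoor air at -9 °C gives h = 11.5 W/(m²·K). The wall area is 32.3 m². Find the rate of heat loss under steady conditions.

Model the wall as resistances in series:
R_plasterboard = L/(kA) = 0.15/(0.18×32.3) = 0.0258 K/W
R_outer film = 1/(h_o·A) = 1/(11.5×32.3) = 0.002692 K/W
R_total = 0.02849 K/W
Q = ΔT / R_total = 30 / 0.02849

Q ≈ 1050 W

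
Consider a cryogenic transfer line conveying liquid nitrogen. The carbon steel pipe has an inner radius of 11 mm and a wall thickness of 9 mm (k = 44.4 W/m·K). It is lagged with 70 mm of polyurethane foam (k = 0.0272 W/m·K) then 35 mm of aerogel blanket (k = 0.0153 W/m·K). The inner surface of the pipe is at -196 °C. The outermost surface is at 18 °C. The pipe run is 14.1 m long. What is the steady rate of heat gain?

Q ≈ 247 W

Treating each annulus and film as a series resistance:
R_carbon steel pipe wall = ln(20/11)/(2π×44.4×14.1) = 1.52×10^-4 K/W
R_polyurethane foam = ln(90/20)/(2π×0.0272×14.1) = 0.6242 K/W
R_aerogel blanket = ln(125/90)/(2π×0.0153×14.1) = 0.2424 K/W
R_total = 0.8667 K/W
Q = ΔT/R_total = 214/0.8667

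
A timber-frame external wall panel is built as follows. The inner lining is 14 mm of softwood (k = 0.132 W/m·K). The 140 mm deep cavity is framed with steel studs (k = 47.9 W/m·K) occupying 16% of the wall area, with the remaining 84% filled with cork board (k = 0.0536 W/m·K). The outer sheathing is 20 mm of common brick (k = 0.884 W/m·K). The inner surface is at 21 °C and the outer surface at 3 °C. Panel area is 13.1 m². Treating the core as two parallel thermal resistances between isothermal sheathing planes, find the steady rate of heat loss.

Sheathing layers in series; stud and cavity paths in parallel between them.
R_inner = 0.014/(0.132×13.1) = 0.008096 K/W
R_stud  = 0.14/(47.9×0.16×13.1) = 0.001394 K/W
R_cav   = 0.14/(0.0536×0.84×13.1) = 0.2374 K/W
1/R_core = 1/R_stud + 1/R_cav → R_core = 0.001386 K/W
R_outer = 0.02/(0.884×13.1) = 0.001727 K/W
R_total = 0.01121 K/W
Q = ΔT/R_total = 18/0.01121

Q ≈ 1610 W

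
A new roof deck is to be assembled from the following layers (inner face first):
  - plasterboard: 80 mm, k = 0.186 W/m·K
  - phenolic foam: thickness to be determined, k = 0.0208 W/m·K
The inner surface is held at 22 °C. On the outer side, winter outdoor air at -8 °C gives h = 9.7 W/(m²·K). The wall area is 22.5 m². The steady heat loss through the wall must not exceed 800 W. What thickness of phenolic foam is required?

L ≈ 6.46 mm

Treating each layer as a thermal resistance in series:
R_plasterboard = L/(kA) = 0.08/(0.186×22.5) = 0.01912 K/W
R_outer film = 1/(h_o·A) = 1/(9.7×22.5) = 0.004582 K/W
Sum of the known resistances R_other = 0.0237 K/W
Required total resistance R_tot = ΔT/Q_allow = 30/800 = 0.0375 K/W
R_phenolic foam = R_tot − R_other = 0.0138 K/W
L = R·k·A = 0.0138×0.0208×22.5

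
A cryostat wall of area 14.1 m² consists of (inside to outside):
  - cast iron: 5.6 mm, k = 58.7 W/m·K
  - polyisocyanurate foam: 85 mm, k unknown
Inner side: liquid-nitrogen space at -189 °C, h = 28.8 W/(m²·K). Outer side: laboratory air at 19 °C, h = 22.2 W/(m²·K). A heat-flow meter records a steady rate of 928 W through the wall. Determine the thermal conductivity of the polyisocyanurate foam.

Series thermal resistances:
R_inner film = 1/(h_i·A) = 1/(28.8×14.1) = 0.002463 K/W
R_cast iron = L/(kA) = 0.0056/(58.7×14.1) = 6.766×10^-6 K/W
R_outer film = 1/(h_o·A) = 1/(22.2×14.1) = 0.003195 K/W
Sum of known resistances R_other = 0.005664 K/W
Total R = ΔT/Q = 208/928 = 0.2241 K/W
R_polyisocyanurate foam = R_total − R_other = 0.2185 K/W
k = L/(R·A) = 0.085/(0.2185×14.1)

k ≈ 0.0276 W/(m·K)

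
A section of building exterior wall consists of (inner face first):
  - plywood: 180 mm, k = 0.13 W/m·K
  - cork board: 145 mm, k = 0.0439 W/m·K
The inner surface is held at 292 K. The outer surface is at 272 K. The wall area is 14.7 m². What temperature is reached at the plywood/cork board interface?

T ≈ 286 K

Thermal resistances in series:
R_plywood = L/(kA) = 0.18/(0.13×14.7) = 0.09419 K/W
R_cork board = L/(kA) = 0.145/(0.0439×14.7) = 0.2247 K/W
R_total = 0.3189 K/W;  Q = ΔT/R_total = 20/0.3189 = 62.72 W
T_interface = T_inner − Q·ΣR(inner→interface) = 292 − 62.7×0.09419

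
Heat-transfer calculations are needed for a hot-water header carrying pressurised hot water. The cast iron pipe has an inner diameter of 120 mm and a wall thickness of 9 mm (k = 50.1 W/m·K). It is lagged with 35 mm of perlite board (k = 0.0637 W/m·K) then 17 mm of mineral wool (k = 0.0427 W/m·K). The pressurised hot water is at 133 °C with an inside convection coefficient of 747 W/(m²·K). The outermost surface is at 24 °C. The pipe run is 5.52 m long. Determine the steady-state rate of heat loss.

Q ≈ 378 W

Radial resistances (cylindrical: R_cond = ln(r_o/r_i)/(2πkL), R_conv = 1/(h·2πrL)):
R_inner film = 1/(h_i·2πr₁L) = 1/(747×2π×0.06×5.52) = 6.433×10^-4 K/W
R_cast iron pipe wall = ln(69/60)/(2π×50.1×5.52) = 8.043×10^-5 K/W
R_perlite board = ln(104/69)/(2π×0.0637×5.52) = 0.1857 K/W
R_mineral wool = ln(121/104)/(2π×0.0427×5.52) = 0.1022 K/W
R_total = 0.2887 K/W
Q = ΔT/R_total = 109/0.2887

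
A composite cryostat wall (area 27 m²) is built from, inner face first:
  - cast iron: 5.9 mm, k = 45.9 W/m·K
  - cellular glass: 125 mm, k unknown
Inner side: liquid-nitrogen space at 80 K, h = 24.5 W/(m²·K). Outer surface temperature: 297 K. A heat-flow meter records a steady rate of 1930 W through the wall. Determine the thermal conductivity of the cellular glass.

k ≈ 0.0417 W/(m·K)

Treating each layer as a thermal resistance in series:
R_inner film = 1/(h_i·A) = 1/(24.5×27) = 0.001512 K/W
R_cast iron = L/(kA) = 0.0059/(45.9×27) = 4.761×10^-6 K/W
Sum of known resistances R_other = 0.001516 K/W
Total R = ΔT/Q = 217/1930 = 0.1124 K/W
R_cellular glass = R_total − R_other = 0.1109 K/W
k = L/(R·A) = 0.125/(0.1109×27)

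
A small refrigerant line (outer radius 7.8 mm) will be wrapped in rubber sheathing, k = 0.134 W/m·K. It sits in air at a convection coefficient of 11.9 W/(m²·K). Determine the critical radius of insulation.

For a cylinder r_cr = k/h = 0.134/11.9
r_cr = 11.3 mm; since the bare radius (7.8 mm) is below r_cr, adding a thin layer of insulation will *increase* heat loss.

r_cr ≈ 11.3 mm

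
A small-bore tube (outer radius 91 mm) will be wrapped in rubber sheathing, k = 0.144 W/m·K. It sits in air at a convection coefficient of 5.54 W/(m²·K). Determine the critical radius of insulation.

r_cr ≈ 26 mm

For a cylinder r_cr = k/h = 0.144/5.54
r_cr = 26 mm; since the bare radius (91 mm) is above r_cr, any added insulation will reduce heat loss.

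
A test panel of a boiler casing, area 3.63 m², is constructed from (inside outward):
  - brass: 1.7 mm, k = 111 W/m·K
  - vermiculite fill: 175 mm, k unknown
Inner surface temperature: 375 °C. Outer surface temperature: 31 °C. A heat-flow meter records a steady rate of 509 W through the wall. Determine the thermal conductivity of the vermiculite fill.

k ≈ 0.0713 W/(m·K)

Using the resistance-network approach (series):
R_brass = L/(kA) = 0.0017/(111×3.63) = 4.219×10^-6 K/W
Sum of known resistances R_other = 4.219×10^-6 K/W
Total R = ΔT/Q = 344/509 = 0.6758 K/W
R_vermiculite fill = R_total − R_other = 0.6758 K/W
k = L/(R·A) = 0.175/(0.6758×3.63)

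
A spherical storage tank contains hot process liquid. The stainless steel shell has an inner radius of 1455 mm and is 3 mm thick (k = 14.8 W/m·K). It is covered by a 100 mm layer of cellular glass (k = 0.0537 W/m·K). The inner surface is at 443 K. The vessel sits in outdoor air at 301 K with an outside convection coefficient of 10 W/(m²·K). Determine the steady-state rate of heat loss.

Q ≈ 2070 W

For a spherical shell R = (1/r₁ − 1/r₂)/(4πk); film R = 1/(h·4πr²). In series:
R_stainless steel shell = (1/1.455 − 1/1.458)/(4π×14.8) = 7.604×10^-6 K/W
R_cellular glass = (1/1.458 − 1/1.558)/(4π×0.0537) = 0.06524 K/W
R_outer film = 1/(h·4πr_o²) = 1/(10×4π×1.558²) = 0.003278 K/W
R_total = 0.06852 K/W
Q = ΔT/R_total = 142/0.06852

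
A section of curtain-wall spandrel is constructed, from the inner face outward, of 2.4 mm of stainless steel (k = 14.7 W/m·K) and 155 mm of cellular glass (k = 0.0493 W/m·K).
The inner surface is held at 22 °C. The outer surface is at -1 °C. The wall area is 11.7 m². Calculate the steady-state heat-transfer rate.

Series thermal resistances:
R_stainless steel = L/(kA) = 0.0024/(14.7×11.7) = 1.395×10^-5 K/W
R_cellular glass = L/(kA) = 0.155/(0.0493×11.7) = 0.2687 K/W
R_total = 0.2687 K/W
Q = ΔT / R_total = 23 / 0.2687

Q ≈ 85.6 W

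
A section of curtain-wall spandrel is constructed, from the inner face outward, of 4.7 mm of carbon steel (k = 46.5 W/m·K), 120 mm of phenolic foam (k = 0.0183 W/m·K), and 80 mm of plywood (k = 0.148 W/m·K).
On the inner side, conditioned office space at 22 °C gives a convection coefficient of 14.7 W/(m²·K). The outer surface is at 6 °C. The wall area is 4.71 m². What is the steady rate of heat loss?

Q ≈ 10.5 W

Model the wall as resistances in series:
R_inner film = 1/(h_i·A) = 1/(14.7×4.71) = 0.01444 K/W
R_carbon steel = L/(kA) = 0.0047/(46.5×4.71) = 2.146×10^-5 K/W
R_phenolic foam = L/(kA) = 0.12/(0.0183×4.71) = 1.392 K/W
R_plywood = L/(kA) = 0.08/(0.148×4.71) = 0.1148 K/W
R_total = 1.521 K/W
Q = ΔT / R_total = 16 / 1.521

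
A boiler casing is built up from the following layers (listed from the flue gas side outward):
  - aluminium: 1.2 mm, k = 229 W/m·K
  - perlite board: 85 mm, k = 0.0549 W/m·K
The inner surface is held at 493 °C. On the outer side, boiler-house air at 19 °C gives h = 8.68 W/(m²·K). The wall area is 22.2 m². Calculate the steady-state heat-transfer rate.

Q ≈ 6330 W

Thermal resistances in series:
R_aluminium = L/(kA) = 0.0012/(229×22.2) = 2.36×10^-7 K/W
R_perlite board = L/(kA) = 0.085/(0.0549×22.2) = 0.06974 K/W
R_outer film = 1/(h_o·A) = 1/(8.68×22.2) = 0.00519 K/W
R_total = 0.07493 K/W
Q = ΔT / R_total = 474 / 0.07493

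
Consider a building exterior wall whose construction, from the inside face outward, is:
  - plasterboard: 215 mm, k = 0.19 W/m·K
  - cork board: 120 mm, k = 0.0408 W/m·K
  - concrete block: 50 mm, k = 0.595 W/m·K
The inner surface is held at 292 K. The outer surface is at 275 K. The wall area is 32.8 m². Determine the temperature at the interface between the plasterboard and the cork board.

T ≈ 287 K

Series thermal resistances:
R_plasterboard = L/(kA) = 0.215/(0.19×32.8) = 0.0345 K/W
R_cork board = L/(kA) = 0.12/(0.0408×32.8) = 0.08967 K/W
R_concrete block = L/(kA) = 0.05/(0.595×32.8) = 0.002562 K/W
R_total = 0.1267 K/W;  Q = ΔT/R_total = 17/0.1267 = 134.1 W
T_interface = T_inner − Q·ΣR(inner→interface) = 292 − 134×0.0345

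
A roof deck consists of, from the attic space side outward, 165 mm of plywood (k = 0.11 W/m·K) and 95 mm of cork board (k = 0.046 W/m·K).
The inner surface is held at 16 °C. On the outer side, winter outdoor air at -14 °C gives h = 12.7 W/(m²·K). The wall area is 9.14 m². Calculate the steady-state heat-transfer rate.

Treating each layer as a thermal resistance in series:
R_plywood = L/(kA) = 0.165/(0.11×9.14) = 0.1641 K/W
R_cork board = L/(kA) = 0.095/(0.046×9.14) = 0.226 K/W
R_outer film = 1/(h_o·A) = 1/(12.7×9.14) = 0.008615 K/W
R_total = 0.3987 K/W
Q = ΔT / R_total = 30 / 0.3987

Q ≈ 75.2 W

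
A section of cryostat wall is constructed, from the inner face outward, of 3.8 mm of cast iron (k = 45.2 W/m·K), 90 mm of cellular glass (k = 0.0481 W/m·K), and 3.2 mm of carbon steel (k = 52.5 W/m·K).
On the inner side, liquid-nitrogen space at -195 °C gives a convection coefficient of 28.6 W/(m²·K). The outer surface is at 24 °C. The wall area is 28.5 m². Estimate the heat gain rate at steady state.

Q ≈ 3270 W

Thermal resistances in series:
R_inner film = 1/(h_i·A) = 1/(28.6×28.5) = 0.001227 K/W
R_cast iron = L/(kA) = 0.0038/(45.2×28.5) = 2.95×10^-6 K/W
R_cellular glass = L/(kA) = 0.09/(0.0481×28.5) = 0.06565 K/W
R_carbon steel = L/(kA) = 0.0032/(52.5×28.5) = 2.139×10^-6 K/W
R_total = 0.06688 K/W
Q = ΔT / R_total = 219 / 0.06688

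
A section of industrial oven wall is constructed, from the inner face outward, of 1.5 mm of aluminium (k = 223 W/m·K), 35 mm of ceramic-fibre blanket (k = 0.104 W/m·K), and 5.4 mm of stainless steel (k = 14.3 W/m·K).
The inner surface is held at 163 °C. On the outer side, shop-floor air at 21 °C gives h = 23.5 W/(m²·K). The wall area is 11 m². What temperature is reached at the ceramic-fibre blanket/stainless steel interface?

Thermal resistances in series:
R_aluminium = L/(kA) = 0.0015/(223×11) = 6.115×10^-7 K/W
R_ceramic-fibre blanket = L/(kA) = 0.035/(0.104×11) = 0.03059 K/W
R_stainless steel = L/(kA) = 0.0054/(14.3×11) = 3.433×10^-5 K/W
R_outer film = 1/(h_o·A) = 1/(23.5×11) = 0.003868 K/W
R_total = 0.0345 K/W;  Q = ΔT/R_total = 142/0.0345 = 4116 W
T_interface = T_inner − Q·ΣR(inner→interface) = 163 − 4120×0.0306

T ≈ 37.1 °C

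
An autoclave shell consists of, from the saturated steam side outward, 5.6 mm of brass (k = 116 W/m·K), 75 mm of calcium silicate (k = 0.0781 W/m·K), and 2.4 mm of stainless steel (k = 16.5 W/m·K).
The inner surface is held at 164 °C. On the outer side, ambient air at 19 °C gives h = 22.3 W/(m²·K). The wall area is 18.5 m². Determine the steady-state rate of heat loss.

Using the resistance-network approach (series):
R_brass = L/(kA) = 0.0056/(116×18.5) = 2.61×10^-6 K/W
R_calcium silicate = L/(kA) = 0.075/(0.0781×18.5) = 0.05191 K/W
R_stainless steel = L/(kA) = 0.0024/(16.5×18.5) = 7.862×10^-6 K/W
R_outer film = 1/(h_o·A) = 1/(22.3×18.5) = 0.002424 K/W
R_total = 0.05434 K/W
Q = ΔT / R_total = 145 / 0.05434

Q ≈ 2670 W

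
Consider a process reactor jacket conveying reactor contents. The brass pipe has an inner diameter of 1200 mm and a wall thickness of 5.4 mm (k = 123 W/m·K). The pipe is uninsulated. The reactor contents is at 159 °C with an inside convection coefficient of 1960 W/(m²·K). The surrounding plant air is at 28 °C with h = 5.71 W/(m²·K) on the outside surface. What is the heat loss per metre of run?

Treating each annulus and film as a series resistance:
R_inner film = 1/(h_i·2πr₁L) = 1/(1960×2π×0.6×1) = 1.353×10^-4 K/W
R_brass pipe wall = ln(605.4/600)/(2π×123×1) = 1.159×10^-5 K/W
R_outer film = 1/(h_o·2πr_oL) = 1/(5.71×2π×0.6054×1) = 0.04604 K/W
R_total = 0.04619 K/W
Q = ΔT/R_total = 131/0.04619

q′ ≈ 2840 W/m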